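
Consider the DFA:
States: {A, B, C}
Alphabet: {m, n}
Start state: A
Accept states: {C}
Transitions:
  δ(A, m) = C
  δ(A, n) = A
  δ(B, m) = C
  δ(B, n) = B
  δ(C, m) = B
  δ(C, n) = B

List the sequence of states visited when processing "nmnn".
read 'n': A → A
  read 'm': A → C
  read 'n': C → B
  read 'n': B → B
A -> A -> C -> B -> B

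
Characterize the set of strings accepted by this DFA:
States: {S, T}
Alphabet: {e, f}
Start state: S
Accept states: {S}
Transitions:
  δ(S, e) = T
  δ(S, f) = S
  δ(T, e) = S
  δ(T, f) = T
Testing a few strings:
  'eff' → reject
  'fff' → accept
  'eef' → accept
  'ffe' → reject
State roles: S=even number of e's so far; T=odd number of e's so far
All strings over {e,f} with an even number of e's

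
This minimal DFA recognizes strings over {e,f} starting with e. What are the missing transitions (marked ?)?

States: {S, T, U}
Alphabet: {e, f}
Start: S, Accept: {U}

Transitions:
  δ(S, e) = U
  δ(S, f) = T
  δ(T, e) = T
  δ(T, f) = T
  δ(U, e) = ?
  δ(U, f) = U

From the language and accept set, identify what each state tracks — S: no input read; T: started with f (dead); U: started with e.
Each missing δ(q, a) is the state matching the new tracked value after reading a.
δ(U, e) = U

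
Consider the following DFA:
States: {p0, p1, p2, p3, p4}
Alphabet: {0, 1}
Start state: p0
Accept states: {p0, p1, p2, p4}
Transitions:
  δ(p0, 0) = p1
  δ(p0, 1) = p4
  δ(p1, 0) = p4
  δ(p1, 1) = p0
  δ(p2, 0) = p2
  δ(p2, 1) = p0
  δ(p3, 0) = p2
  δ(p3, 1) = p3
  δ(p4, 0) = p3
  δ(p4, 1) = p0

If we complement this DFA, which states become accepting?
Complement accept states = All states \ Original accept states
= {p0, p1, p2, p3, p4} \ {p0, p1, p2, p4}
{p3}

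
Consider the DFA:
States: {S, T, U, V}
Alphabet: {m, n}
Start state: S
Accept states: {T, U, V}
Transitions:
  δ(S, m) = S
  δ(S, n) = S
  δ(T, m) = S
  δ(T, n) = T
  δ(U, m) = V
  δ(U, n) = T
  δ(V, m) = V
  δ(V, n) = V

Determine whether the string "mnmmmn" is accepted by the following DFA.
Processing string "mnmmmn":
  S --m--> S
  S --n--> S
  S --m--> S
  S --m--> S
  S --m--> S
  S --n--> S
Final state: S
Accept states: {T, U, V}
No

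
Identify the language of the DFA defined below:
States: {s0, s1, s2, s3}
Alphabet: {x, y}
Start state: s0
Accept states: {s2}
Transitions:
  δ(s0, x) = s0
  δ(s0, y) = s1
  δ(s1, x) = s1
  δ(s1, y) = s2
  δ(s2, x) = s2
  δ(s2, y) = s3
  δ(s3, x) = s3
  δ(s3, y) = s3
Testing a few strings:
  'yxxx' → reject
  'xyy' → accept
  'xxyx' → reject
  'yyxx' → accept
State roles: s0=zero y's; s1=one y; s2=two y's; s3=≥ three y's (dead)
All strings over {x,y} containing exactly two y's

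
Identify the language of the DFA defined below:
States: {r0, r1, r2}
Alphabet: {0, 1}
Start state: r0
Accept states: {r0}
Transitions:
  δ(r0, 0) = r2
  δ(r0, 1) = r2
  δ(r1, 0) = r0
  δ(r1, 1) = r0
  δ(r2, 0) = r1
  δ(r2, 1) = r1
Testing a few strings:
  '1100' → reject
  '0' → reject
  '1010' → reject
  '0011' → reject
State roles: r0=length ≡ 0 (mod 3); r1=length ≡ 2 (mod 3); r2=length ≡ 1 (mod 3)
All binary strings whose length is a multiple of 3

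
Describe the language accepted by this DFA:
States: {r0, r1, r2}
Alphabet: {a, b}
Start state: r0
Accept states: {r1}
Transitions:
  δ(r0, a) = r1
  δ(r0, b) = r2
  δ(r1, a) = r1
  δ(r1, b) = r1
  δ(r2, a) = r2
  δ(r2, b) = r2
Testing a few strings:
  'a' → accept
  'aa' → accept
  'abb' → accept
  'aba' → accept
State roles: r0=no input read; r1=started with a; r2=started with b (dead)
All strings over {a,b} starting with a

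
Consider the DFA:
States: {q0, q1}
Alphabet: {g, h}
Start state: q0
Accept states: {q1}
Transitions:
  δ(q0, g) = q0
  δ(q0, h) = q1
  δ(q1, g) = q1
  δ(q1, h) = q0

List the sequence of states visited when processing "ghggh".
read 'g': q0 → q0
  read 'h': q0 → q1
  read 'g': q1 → q1
  read 'g': q1 → q1
  read 'h': q1 → q0
q0 -> q0 -> q1 -> q1 -> q1 -> q0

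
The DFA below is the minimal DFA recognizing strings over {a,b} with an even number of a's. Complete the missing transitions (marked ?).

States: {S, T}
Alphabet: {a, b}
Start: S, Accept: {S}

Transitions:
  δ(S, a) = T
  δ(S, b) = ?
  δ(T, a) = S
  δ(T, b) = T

From the language and accept set, identify what each state tracks — S: even number of a's so far; T: odd number of a's so far.
Each missing δ(q, a) is the state matching the new tracked value after reading a.
δ(S, b) = S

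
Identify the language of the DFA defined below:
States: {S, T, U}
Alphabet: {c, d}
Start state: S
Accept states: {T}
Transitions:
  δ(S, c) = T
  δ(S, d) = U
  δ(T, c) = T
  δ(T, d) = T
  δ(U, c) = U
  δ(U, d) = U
Testing a few strings:
  'cd' → accept
  'c' → accept
  'dc' → reject
  'ccc' → accept
State roles: S=no input read; T=started with c; U=started with d (dead)
All strings over {c,d} starting with c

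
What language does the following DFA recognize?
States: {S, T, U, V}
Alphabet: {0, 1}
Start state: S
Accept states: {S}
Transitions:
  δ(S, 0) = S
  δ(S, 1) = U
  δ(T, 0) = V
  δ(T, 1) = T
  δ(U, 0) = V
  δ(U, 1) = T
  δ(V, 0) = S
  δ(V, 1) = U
Testing a few strings:
  '00' → accept
  '01' → reject
  '1001' → reject
  '0' → accept
State roles: S=value ≡ 0 (mod 4); T=value ≡ 3 (mod 4); U=value ≡ 1 (mod 4); V=value ≡ 2 (mod 4)
All binary strings representing a multiple of 4 (read in base 2; leading zeros allowed and ε counts as 0)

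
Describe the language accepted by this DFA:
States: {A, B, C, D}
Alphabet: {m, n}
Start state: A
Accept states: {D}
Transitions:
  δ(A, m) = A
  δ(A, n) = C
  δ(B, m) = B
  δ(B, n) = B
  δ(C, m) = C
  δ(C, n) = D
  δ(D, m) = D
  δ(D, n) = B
Testing a few strings:
  'mm' → reject
  'nn' → accept
  'n' → reject
  'mnn' → accept
State roles: A=zero n's; B=≥ three n's (dead); C=one n; D=two n's
All strings over {m,n} containing exactly two n's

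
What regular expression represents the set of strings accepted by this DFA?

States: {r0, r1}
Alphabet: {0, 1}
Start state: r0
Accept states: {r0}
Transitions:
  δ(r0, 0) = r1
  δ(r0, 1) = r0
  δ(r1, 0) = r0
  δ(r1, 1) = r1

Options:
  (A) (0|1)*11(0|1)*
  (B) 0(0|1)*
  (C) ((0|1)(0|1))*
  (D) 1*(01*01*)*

Check each option against the DFA on short strings; one disagreement eliminates an option:
  (A) (0|1)*11(0|1)*: on ε the DFA stays in r0 and accepts (r0 ∈ Accept), but the regex does not match it → eliminate
  (B) 0(0|1)*: on ε the DFA stays in r0 and accepts (r0 ∈ Accept), but the regex does not match it → eliminate
  (C) ((0|1)(0|1))*: on '1' the DFA goes r0 → r0 and accepts (r0 ∈ Accept), but the regex does not match it → eliminate
  (D) 1*(01*01*)*: agrees with the DFA on every string of length ≤ 6
Only (D) is consistent with the DFA.
(D) 1*(01*01*)*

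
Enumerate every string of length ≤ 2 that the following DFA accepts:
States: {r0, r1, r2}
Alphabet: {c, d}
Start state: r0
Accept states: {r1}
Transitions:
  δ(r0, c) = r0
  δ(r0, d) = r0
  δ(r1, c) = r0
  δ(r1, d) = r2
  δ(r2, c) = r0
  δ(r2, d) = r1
None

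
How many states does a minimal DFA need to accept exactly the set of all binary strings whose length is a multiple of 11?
By Myhill–Nerode, count the distinguishable equivalence classes: 11 classes — one per residue of the length mod 11; class i is distinguished from class j by any string of length (11 − i) mod 11.
11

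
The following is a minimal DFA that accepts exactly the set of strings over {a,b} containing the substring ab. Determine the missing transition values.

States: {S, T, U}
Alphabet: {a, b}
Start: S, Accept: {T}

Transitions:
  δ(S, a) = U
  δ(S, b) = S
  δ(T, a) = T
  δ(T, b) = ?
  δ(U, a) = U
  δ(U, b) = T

From the language and accept set, identify what each state tracks — S: no a seen yet; T: substring ab seen; U: seen a a, waiting for b.
Each missing δ(q, a) is the state matching the new tracked value after reading a.
δ(T, b) = T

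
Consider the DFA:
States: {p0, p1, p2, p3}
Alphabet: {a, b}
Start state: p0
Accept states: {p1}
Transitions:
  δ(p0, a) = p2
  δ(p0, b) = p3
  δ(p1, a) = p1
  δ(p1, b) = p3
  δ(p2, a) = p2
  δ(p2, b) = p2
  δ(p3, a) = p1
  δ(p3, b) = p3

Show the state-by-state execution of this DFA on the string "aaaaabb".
read 'a': p0 → p2
  read 'a': p2 → p2
  read 'a': p2 → p2
  read 'a': p2 → p2
  read 'a': p2 → p2
  read 'b': p2 → p2
  read 'b': p2 → p2
p0 -> p2 -> p2 -> p2 -> p2 -> p2 -> p2 -> p2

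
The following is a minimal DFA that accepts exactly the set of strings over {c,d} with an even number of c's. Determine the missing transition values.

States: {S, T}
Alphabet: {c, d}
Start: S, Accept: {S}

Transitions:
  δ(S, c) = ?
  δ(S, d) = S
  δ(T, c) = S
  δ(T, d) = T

From the language and accept set, identify what each state tracks — S: even number of c's so far; T: odd number of c's so far.
Each missing δ(q, a) is the state matching the new tracked value after reading a.
δ(S, c) = T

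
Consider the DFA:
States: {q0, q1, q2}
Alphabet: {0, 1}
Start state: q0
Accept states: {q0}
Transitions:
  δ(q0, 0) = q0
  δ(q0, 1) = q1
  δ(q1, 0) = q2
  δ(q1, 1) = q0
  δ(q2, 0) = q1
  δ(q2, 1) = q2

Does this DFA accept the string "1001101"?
Processing string "1001101":
  q0 --1--> q1
  q1 --0--> q2
  q2 --0--> q1
  q1 --1--> q0
  q0 --1--> q1
  q1 --0--> q2
  q2 --1--> q2
Final state: q2
Accept states: {q0}
No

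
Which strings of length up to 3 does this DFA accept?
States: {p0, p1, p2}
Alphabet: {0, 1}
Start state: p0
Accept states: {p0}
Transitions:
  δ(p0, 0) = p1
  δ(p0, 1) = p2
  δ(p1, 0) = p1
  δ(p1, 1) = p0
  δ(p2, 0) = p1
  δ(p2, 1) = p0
ε, 01, 11, 001, 101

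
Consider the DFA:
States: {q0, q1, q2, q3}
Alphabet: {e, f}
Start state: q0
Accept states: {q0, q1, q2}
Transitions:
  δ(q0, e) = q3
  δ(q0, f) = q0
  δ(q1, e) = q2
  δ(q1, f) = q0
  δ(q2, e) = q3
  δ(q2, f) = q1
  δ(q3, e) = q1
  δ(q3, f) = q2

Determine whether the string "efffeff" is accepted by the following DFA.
Processing string "efffeff":
  q0 --e--> q3
  q3 --f--> q2
  q2 --f--> q1
  q1 --f--> q0
  q0 --e--> q3
  q3 --f--> q2
  q2 --f--> q1
Final state: q1
Accept states: {q0, q1, q2}
Yes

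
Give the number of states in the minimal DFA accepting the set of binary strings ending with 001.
By Myhill–Nerode, count the distinguishable equivalence classes: 4 classes — one per longest suffix of the input that is a prefix of '001' (lengths 0 through 3); only the length-3 class is accepting.
4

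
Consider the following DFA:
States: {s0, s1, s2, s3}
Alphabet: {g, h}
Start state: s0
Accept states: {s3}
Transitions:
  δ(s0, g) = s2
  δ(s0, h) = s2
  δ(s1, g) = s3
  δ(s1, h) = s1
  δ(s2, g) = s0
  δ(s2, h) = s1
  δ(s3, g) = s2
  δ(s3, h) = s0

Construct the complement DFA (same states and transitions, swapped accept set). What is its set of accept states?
Complement accept states = All states \ Original accept states
= {s0, s1, s2, s3} \ {s3}
{s0, s1, s2}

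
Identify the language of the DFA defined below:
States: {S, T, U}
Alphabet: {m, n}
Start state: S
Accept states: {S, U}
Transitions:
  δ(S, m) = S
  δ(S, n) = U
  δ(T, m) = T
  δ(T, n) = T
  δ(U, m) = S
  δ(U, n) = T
Testing a few strings:
  'mmnm' → accept
  'nm' → accept
  'mm' → accept
  'mmm' → accept
State roles: S=last symbol not n (ok); T=saw nn (dead); U=last symbol n (ok)
All strings over {m,n} with no two consecutive n's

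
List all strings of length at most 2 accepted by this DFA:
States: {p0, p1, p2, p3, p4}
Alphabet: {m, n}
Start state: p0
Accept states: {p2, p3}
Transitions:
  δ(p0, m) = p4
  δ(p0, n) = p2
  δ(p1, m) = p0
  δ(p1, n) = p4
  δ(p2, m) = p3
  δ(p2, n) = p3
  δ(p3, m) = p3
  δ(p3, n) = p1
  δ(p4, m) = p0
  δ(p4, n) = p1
n, nm, nn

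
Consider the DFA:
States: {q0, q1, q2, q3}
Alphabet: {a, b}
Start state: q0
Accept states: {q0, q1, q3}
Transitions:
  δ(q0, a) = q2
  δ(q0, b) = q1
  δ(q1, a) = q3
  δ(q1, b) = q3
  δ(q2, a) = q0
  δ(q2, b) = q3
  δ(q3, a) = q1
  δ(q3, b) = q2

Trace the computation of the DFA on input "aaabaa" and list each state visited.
read 'a': q0 → q2
  read 'a': q2 → q0
  read 'a': q0 → q2
  read 'b': q2 → q3
  read 'a': q3 → q1
  read 'a': q1 → q3
q0 -> q2 -> q0 -> q2 -> q3 -> q1 -> q3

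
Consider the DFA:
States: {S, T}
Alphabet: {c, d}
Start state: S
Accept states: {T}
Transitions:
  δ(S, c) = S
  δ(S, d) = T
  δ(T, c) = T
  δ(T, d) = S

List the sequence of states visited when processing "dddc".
read 'd': S → T
  read 'd': T → S
  read 'd': S → T
  read 'c': T → T
S -> T -> S -> T -> T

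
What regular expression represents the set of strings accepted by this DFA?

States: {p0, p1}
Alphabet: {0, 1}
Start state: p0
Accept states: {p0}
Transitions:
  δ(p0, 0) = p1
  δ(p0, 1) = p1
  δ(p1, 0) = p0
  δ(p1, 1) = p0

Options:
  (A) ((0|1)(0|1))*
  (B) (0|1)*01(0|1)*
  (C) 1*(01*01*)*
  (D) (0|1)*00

Check each option against the DFA on short strings; one disagreement eliminates an option:
  (A) ((0|1)(0|1))*: agrees with the DFA on every string of length ≤ 6
  (B) (0|1)*01(0|1)*: on ε the DFA stays in p0 and accepts (p0 ∈ Accept), but the regex does not match it → eliminate
  (C) 1*(01*01*)*: on '1' the DFA goes p0 → p1 and rejects (p1 ∉ Accept), but the regex matches it → eliminate
  (D) (0|1)*00: on ε the DFA stays in p0 and accepts (p0 ∈ Accept), but the regex does not match it → eliminate
Only (A) is consistent with the DFA.
(A) ((0|1)(0|1))*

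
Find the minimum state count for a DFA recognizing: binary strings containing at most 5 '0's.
By Myhill–Nerode, count the distinguishable equivalence classes: 7 classes — having seen 0, 1, …, 5, or >5 copies of '0'; counts 0 through 5 are accepting and >5 is dead.
7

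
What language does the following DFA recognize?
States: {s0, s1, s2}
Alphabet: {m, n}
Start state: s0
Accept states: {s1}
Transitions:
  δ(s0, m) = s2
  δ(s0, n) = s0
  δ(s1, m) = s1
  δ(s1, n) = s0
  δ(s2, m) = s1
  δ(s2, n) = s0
Testing a few strings:
  'nmmm' → accept
  'n' → reject
  'mnnn' → reject
  'm' → reject
State roles: s0=last symbol not m; s1=two trailing m's; s2=one trailing m
All strings over {m,n} ending with mm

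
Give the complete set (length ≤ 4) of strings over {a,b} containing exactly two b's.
bb, abb, bab, bba, aabb, abab, abba, baab, baba, bbaa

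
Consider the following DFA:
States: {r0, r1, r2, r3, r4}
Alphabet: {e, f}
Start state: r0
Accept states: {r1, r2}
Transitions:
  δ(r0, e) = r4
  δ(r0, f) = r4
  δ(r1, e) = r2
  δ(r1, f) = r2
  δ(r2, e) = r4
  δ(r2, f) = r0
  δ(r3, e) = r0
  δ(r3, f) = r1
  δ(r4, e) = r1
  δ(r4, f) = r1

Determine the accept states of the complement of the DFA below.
Complement accept states = All states \ Original accept states
= {r0, r1, r2, r3, r4} \ {r1, r2}
{r0, r3, r4}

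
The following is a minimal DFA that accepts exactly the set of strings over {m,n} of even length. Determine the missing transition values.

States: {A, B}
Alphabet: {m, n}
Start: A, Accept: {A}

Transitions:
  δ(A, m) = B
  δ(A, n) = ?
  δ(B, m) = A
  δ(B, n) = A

From the language and accept set, identify what each state tracks — A: even length so far; B: odd length so far.
Each missing δ(q, a) is the state matching the new tracked value after reading a.
δ(A, n) = B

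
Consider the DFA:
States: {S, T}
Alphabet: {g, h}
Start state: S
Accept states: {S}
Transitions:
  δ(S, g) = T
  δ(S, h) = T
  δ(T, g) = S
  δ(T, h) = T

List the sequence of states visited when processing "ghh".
read 'g': S → T
  read 'h': T → T
  read 'h': T → T
S -> T -> T -> T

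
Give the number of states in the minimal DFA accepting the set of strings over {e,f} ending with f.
By Myhill–Nerode, count the distinguishable equivalence classes: two classes — last symbol is f vs. not.
2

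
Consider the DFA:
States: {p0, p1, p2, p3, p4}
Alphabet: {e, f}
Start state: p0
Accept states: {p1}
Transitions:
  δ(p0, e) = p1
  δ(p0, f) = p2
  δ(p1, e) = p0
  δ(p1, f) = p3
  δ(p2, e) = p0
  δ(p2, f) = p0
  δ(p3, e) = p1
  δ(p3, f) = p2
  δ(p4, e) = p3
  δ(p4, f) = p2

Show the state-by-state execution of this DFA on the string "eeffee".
read 'e': p0 → p1
  read 'e': p1 → p0
  read 'f': p0 → p2
  read 'f': p2 → p0
  read 'e': p0 → p1
  read 'e': p1 → p0
p0 -> p1 -> p0 -> p2 -> p0 -> p1 -> p0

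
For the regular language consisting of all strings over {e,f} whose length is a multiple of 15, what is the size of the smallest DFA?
By Myhill–Nerode, count the distinguishable equivalence classes: 15 classes — one per residue of the length mod 15; class i is distinguished from class j by any string of length (15 − i) mod 15.
15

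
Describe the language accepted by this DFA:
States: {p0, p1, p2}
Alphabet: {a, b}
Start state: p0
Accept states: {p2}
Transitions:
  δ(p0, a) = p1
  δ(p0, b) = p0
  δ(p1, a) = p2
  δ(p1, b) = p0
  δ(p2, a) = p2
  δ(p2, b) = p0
Testing a few strings:
  'baba' → reject
  'a' → reject
  'abaa' → accept
  'bb' → reject
State roles: p0=last symbol not a; p1=one trailing a; p2=two trailing a's
All strings over {a,b} ending with aa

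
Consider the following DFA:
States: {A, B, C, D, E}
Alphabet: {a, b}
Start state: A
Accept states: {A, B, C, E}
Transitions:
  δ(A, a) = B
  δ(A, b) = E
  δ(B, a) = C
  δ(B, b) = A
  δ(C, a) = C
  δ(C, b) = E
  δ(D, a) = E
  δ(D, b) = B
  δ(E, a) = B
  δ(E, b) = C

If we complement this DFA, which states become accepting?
Complement accept states = All states \ Original accept states
= {A, B, C, D, E} \ {A, B, C, E}
{D}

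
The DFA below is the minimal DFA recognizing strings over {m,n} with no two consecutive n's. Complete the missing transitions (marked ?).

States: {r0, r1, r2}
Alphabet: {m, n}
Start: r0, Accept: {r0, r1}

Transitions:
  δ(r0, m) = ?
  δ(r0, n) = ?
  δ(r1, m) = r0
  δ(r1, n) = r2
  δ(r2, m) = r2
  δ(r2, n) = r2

From the language and accept set, identify what each state tracks — r0: last symbol not n (ok); r1: last symbol n (ok); r2: saw nn (dead).
Each missing δ(q, a) is the state matching the new tracked value after reading a.
δ(r0, m) = r0; δ(r0, n) = r1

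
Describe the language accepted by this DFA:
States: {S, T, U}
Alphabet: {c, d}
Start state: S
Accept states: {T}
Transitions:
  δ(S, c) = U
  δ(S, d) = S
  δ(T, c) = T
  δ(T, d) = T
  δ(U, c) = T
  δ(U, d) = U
Testing a few strings:
  'ccd' → accept
  'cddc' → accept
  'c' → reject
  'dd' → reject
State roles: S=zero c's seen; T=≥ two c's seen; U=one c seen
All strings over {c,d} containing at least two c's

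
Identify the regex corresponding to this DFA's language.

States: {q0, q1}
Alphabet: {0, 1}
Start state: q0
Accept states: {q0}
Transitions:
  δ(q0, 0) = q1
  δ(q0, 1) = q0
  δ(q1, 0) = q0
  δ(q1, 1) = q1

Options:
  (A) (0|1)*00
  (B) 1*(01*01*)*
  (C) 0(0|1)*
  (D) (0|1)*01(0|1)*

Check each option against the DFA on short strings; one disagreement eliminates an option:
  (A) (0|1)*00: on ε the DFA stays in q0 and accepts (q0 ∈ Accept), but the regex does not match it → eliminate
  (B) 1*(01*01*)*: agrees with the DFA on every string of length ≤ 6
  (C) 0(0|1)*: on ε the DFA stays in q0 and accepts (q0 ∈ Accept), but the regex does not match it → eliminate
  (D) (0|1)*01(0|1)*: on ε the DFA stays in q0 and accepts (q0 ∈ Accept), but the regex does not match it → eliminate
Only (B) is consistent with the DFA.
(B) 1*(01*01*)*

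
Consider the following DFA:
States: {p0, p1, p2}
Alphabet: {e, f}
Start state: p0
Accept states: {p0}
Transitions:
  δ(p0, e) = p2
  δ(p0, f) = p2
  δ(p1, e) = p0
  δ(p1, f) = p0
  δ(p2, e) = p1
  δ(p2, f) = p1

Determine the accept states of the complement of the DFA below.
Complement accept states = All states \ Original accept states
= {p0, p1, p2} \ {p0}
{p1, p2}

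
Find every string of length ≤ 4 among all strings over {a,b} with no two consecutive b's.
ε, a, b, aa, ab, ba, aaa, aab, aba, baa, bab, aaaa, aaab, aaba, abaa, abab, baaa, baab, baba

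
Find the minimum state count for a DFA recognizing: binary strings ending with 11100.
By Myhill–Nerode, count the distinguishable equivalence classes: 6 classes — one per longest suffix of the input that is a prefix of '11100' (lengths 0 through 5); only the length-5 class is accepting.
6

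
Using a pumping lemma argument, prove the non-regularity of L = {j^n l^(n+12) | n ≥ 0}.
Assume L is regular with pumping length p. Idea: pumping the j-block breaks the fixed offset of 12.
Choose s = j^p l^(p+12) ∈ L. By the pumping lemma, s = xyz with |xy| ≤ p, |y| > 0, so y = j^k with k ≥ 1. Then xy²z = j^(p+k) l^(p+12). For this to be in L we would need p+12 = (p+k)+12, i.e. k = 0, contradicting k ≥ 1. So xy²z ∉ L.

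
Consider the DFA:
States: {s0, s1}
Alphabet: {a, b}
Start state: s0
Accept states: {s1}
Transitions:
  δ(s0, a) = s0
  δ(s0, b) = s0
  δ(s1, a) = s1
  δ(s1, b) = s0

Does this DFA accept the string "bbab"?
Processing string "bbab":
  s0 --b--> s0
  s0 --b--> s0
  s0 --a--> s0
  s0 --b--> s0
Final state: s0
Accept states: {s1}
No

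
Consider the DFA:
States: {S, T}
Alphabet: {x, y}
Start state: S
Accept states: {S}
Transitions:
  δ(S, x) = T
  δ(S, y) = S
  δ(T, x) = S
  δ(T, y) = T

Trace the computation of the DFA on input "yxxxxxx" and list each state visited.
read 'y': S → S
  read 'x': S → T
  read 'x': T → S
  read 'x': S → T
  read 'x': T → S
  read 'x': S → T
  read 'x': T → S
S -> S -> T -> S -> T -> S -> T -> S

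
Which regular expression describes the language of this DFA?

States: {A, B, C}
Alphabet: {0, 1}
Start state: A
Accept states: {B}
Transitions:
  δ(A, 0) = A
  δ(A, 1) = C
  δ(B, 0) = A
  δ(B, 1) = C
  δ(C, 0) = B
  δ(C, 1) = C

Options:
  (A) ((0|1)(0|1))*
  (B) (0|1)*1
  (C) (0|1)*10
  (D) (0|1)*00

Check each option against the DFA on short strings; one disagreement eliminates an option:
  (A) ((0|1)(0|1))*: on ε the DFA stays in A and rejects (A ∉ Accept), but the regex matches it → eliminate
  (B) (0|1)*1: on '1' the DFA goes A → C and rejects (C ∉ Accept), but the regex matches it → eliminate
  (C) (0|1)*10: agrees with the DFA on every string of length ≤ 6
  (D) (0|1)*00: on '00' the DFA goes A → A → A and rejects (A ∉ Accept), but the regex matches it → eliminate
Only (C) is consistent with the DFA.
(C) (0|1)*10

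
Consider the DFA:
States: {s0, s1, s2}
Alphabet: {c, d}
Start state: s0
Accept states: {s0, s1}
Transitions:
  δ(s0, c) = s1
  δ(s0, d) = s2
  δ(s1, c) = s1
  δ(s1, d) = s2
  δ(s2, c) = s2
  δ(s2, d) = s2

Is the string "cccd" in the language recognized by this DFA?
Processing string "cccd":
  s0 --c--> s1
  s1 --c--> s1
  s1 --c--> s1
  s1 --d--> s2
Final state: s2
Accept states: {s0, s1}
No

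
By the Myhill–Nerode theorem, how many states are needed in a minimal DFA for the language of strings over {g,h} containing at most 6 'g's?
By Myhill–Nerode, count the distinguishable equivalence classes: 8 classes — having seen 0, 1, …, 6, or >6 copies of 'g'; counts 0 through 6 are accepting and >6 is dead.
8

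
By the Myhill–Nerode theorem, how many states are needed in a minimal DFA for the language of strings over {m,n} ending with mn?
By Myhill–Nerode, count the distinguishable equivalence classes: 3 classes — one per longest suffix of the input that is a prefix of 'mn' (lengths 0 through 2); only the length-2 class is accepting.
3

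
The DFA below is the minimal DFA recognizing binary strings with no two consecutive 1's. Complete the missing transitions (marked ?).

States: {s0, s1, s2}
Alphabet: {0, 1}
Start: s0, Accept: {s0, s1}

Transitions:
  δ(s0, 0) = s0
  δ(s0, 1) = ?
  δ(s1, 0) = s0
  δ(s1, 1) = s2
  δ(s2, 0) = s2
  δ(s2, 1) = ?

From the language and accept set, identify what each state tracks — s0: last symbol not 1 (ok); s1: last symbol 1 (ok); s2: saw 11 (dead).
Each missing δ(q, a) is the state matching the new tracked value after reading a.
δ(s0, 1) = s1; δ(s2, 1) = s2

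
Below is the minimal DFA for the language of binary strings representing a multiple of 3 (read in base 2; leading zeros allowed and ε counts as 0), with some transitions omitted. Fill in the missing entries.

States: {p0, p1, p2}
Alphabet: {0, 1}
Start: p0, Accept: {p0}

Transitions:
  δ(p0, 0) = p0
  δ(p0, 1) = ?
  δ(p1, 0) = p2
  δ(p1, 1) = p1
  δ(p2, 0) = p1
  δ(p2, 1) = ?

From the language and accept set, identify what each state tracks — p0: value ≡ 0 (mod 3); p1: value ≡ 2 (mod 3); p2: value ≡ 1 (mod 3).
Each missing δ(q, a) is the state matching the new tracked value after reading a.
δ(p0, 1) = p2; δ(p2, 1) = p0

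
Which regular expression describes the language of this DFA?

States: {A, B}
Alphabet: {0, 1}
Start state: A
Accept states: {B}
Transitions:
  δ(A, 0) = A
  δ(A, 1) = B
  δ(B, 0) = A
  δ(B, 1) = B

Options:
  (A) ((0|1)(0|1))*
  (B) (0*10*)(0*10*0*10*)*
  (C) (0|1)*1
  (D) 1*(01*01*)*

Check each option against the DFA on short strings; one disagreement eliminates an option:
  (A) ((0|1)(0|1))*: on ε the DFA stays in A and rejects (A ∉ Accept), but the regex matches it → eliminate
  (B) (0*10*)(0*10*0*10*)*: on '10' the DFA goes A → B → A and rejects (A ∉ Accept), but the regex matches it → eliminate
  (C) (0|1)*1: agrees with the DFA on every string of length ≤ 6
  (D) 1*(01*01*)*: on ε the DFA stays in A and rejects (A ∉ Accept), but the regex matches it → eliminate
Only (C) is consistent with the DFA.
(C) (0|1)*1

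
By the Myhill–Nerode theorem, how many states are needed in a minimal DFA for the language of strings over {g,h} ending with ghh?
By Myhill–Nerode, count the distinguishable equivalence classes: 4 classes — one per longest suffix of the input that is a prefix of 'ghh' (lengths 0 through 3); only the length-3 class is accepting.
4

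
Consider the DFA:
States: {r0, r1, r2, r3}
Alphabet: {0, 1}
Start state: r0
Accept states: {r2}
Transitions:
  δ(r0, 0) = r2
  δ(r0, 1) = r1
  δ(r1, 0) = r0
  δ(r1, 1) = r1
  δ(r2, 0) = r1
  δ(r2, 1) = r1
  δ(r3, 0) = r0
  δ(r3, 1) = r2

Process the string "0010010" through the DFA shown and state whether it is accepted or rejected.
Processing string "0010010":
  r0 --0--> r2
  r2 --0--> r1
  r1 --1--> r1
  r1 --0--> r0
  r0 --0--> r2
  r2 --1--> r1
  r1 --0--> r0
Final state: r0
Accept states: {r2}
No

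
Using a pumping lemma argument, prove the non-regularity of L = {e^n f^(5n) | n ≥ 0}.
Assume L is regular with pumping length p. Idea: pumping the e-block breaks the 1:5 ratio.
Choose s = e^p f^(5p) (length 6p ≥ p). By the pumping lemma, s = xyz with |xy| ≤ p, |y| > 0, so y = e^k with k ≥ 1. Then xy²z = e^(p+k) f^(5p). For this to be in L we would need 5p = 5(p+k), i.e. 5k = 0, contradicting k ≥ 1. So xy²z ∉ L.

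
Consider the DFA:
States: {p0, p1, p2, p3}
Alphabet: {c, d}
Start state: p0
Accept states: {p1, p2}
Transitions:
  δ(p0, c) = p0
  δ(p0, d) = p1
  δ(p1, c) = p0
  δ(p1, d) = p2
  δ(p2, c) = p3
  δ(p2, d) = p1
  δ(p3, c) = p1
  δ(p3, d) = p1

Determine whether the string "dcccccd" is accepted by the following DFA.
Processing string "dcccccd":
  p0 --d--> p1
  p1 --c--> p0
  p0 --c--> p0
  p0 --c--> p0
  p0 --c--> p0
  p0 --c--> p0
  p0 --d--> p1
Final state: p1
Accept states: {p1, p2}
Yes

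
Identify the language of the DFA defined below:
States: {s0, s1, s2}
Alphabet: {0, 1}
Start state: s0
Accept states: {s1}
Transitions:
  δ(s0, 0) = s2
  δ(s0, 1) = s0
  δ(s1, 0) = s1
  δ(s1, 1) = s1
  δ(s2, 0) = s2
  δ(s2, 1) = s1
Testing a few strings:
  '0011' → accept
  '00' → reject
  '110' → reject
  '1' → reject
State roles: s0=no 0 seen yet; s1=substring 01 seen; s2=seen a 0, waiting for 1
All binary strings containing the substring 01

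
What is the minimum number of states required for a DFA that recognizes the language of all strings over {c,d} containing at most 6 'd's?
By Myhill–Nerode, count the distinguishable equivalence classes: 8 classes — having seen 0, 1, …, 6, or >6 copies of 'd'; counts 0 through 6 are accepting and >6 is dead.
8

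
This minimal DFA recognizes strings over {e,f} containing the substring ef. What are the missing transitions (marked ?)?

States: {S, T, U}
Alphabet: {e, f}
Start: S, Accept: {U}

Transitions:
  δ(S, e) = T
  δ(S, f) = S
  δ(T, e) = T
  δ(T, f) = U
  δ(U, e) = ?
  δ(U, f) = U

From the language and accept set, identify what each state tracks — S: no e seen yet; T: seen a e, waiting for f; U: substring ef seen.
Each missing δ(q, a) is the state matching the new tracked value after reading a.
δ(U, e) = U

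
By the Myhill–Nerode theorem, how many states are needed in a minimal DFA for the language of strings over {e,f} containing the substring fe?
By Myhill–Nerode, count the distinguishable equivalence classes: 3 classes — one per longest suffix of the input that is a prefix of 'fe' (lengths 0 through 1), plus an absorbing 'already seen fe' class.
3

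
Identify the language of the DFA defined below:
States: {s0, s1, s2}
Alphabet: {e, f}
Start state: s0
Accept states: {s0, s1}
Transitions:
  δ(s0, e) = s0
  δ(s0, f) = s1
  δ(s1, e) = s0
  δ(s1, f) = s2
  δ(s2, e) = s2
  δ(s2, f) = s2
Testing a few strings:
  'ff' → reject
  'ffee' → reject
  'eee' → accept
  'fe' → accept
State roles: s0=last symbol not f (ok); s1=last symbol f (ok); s2=saw ff (dead)
All strings over {e,f} with no two consecutive f's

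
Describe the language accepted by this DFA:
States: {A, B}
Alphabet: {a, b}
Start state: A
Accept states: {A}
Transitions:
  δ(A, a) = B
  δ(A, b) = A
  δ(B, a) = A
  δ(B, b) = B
Testing a few strings:
  'bb' → accept
  'b' → accept
  'ba' → reject
  'aa' → accept
State roles: A=even number of a's so far; B=odd number of a's so far
All strings over {a,b} with an even number of a's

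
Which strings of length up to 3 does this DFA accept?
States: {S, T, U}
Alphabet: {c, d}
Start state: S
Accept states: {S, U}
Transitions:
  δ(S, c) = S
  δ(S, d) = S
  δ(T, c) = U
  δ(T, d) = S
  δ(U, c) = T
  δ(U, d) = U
ε, c, d, cc, cd, dc, dd, ccc, ccd, cdc, cdd, dcc, dcd, ddc, ddd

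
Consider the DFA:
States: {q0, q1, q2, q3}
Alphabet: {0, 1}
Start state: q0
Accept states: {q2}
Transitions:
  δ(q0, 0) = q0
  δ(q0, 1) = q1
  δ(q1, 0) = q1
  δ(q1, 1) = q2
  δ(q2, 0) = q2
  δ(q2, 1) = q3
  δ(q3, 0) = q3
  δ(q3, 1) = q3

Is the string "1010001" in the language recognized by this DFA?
Processing string "1010001":
  q0 --1--> q1
  q1 --0--> q1
  q1 --1--> q2
  q2 --0--> q2
  q2 --0--> q2
  q2 --0--> q2
  q2 --1--> q3
Final state: q3
Accept states: {q2}
No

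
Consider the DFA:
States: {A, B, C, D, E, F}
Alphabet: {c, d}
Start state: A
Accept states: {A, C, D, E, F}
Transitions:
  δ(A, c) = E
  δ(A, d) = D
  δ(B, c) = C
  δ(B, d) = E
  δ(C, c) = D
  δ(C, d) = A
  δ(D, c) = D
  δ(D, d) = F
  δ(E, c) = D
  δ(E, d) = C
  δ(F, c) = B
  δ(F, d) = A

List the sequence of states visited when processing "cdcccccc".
read 'c': A → E
  read 'd': E → C
  read 'c': C → D
  read 'c': D → D
  read 'c': D → D
  read 'c': D → D
  read 'c': D → D
  read 'c': D → D
A -> E -> C -> D -> D -> D -> D -> D -> D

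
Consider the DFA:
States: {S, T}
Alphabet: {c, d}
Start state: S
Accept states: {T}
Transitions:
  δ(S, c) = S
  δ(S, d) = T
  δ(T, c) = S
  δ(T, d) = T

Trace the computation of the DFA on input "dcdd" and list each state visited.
read 'd': S → T
  read 'c': T → S
  read 'd': S → T
  read 'd': T → T
S -> T -> S -> T -> T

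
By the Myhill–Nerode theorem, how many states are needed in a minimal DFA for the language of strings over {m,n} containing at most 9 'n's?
By Myhill–Nerode, count the distinguishable equivalence classes: 11 classes — having seen 0, 1, …, 9, or >9 copies of 'n'; counts 0 through 9 are accepting and >9 is dead.
11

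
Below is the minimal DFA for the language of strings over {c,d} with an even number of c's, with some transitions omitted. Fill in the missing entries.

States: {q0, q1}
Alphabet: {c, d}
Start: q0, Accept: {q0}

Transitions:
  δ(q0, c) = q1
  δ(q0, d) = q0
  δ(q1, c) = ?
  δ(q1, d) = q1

From the language and accept set, identify what each state tracks — q0: even number of c's so far; q1: odd number of c's so far.
Each missing δ(q, a) is the state matching the new tracked value after reading a.
δ(q1, c) = q0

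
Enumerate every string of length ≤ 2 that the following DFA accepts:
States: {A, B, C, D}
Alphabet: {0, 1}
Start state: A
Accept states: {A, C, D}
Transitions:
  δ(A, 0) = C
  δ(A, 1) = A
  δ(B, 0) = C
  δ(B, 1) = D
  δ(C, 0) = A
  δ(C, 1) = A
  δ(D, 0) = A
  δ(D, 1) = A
ε, 0, 1, 00, 01, 10, 11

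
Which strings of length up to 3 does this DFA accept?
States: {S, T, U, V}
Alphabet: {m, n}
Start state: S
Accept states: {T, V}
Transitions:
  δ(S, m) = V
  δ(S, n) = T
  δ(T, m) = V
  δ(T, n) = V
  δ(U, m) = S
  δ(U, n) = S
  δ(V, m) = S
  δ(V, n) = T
m, n, mn, nm, nn, mmm, mmn, mnm, mnn, nmn, nnn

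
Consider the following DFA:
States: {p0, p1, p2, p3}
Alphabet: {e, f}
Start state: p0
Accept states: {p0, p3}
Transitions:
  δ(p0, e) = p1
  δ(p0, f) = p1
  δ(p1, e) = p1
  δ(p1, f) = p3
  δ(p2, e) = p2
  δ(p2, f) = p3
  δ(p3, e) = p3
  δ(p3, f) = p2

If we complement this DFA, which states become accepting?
Complement accept states = All states \ Original accept states
= {p0, p1, p2, p3} \ {p0, p3}
{p1, p2}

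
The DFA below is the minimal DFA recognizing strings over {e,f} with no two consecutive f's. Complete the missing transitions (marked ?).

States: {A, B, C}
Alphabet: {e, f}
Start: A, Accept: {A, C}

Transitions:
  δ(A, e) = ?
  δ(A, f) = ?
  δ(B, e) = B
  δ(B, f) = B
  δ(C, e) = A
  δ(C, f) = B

From the language and accept set, identify what each state tracks — A: last symbol not f (ok); B: saw ff (dead); C: last symbol f (ok).
Each missing δ(q, a) is the state matching the new tracked value after reading a.
δ(A, e) = A; δ(A, f) = C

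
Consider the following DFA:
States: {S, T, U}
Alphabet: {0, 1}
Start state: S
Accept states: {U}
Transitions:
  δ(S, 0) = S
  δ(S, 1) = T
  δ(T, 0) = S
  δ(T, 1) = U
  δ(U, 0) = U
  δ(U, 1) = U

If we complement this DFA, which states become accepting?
Complement accept states = All states \ Original accept states
= {S, T, U} \ {U}
{S, T}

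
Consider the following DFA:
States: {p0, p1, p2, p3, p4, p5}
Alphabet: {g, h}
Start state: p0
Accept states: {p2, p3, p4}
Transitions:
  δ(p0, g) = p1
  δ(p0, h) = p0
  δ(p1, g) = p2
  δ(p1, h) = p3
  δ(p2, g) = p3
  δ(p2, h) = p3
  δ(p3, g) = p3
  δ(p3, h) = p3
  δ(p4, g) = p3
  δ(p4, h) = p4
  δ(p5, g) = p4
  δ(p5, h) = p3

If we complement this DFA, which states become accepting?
Complement accept states = All states \ Original accept states
= {p0, p1, p2, p3, p4, p5} \ {p2, p3, p4}
{p0, p1, p5}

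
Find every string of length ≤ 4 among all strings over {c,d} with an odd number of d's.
d, cd, dc, ccd, cdc, dcc, ddd, cccd, ccdc, cdcc, cddd, dccc, dcdd, ddcd, dddc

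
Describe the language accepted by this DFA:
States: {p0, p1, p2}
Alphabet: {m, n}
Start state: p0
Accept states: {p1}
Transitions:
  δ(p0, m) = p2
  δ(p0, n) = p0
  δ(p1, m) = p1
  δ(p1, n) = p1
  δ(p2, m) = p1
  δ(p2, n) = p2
Testing a few strings:
  'n' → reject
  'mmm' → accept
  'm' → reject
  'mm' → accept
State roles: p0=zero m's seen; p1=≥ two m's seen; p2=one m seen
All strings over {m,n} containing at least two m's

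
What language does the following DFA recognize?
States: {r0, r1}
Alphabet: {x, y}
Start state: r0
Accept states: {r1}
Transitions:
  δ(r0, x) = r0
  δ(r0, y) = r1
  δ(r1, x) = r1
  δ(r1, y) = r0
Testing a few strings:
  'y' → accept
  'yxy' → reject
  'yyx' → reject
  'xyx' → accept
State roles: r0=even number of y's so far; r1=odd number of y's so far
All strings over {x,y} with an odd number of y's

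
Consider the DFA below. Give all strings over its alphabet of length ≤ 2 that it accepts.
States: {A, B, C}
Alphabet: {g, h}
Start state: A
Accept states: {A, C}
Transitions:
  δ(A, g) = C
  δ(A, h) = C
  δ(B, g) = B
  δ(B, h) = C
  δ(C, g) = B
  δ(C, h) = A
ε, g, h, gh, hh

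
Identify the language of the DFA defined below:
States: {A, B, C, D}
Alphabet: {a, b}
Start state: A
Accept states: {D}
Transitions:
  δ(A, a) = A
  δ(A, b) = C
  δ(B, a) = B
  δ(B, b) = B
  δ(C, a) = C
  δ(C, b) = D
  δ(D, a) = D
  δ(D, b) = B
Testing a few strings:
  'b' → reject
  'ba' → reject
  'ab' → reject
  'baaa' → reject
State roles: A=zero b's; B=≥ three b's (dead); C=one b; D=two b's
All strings over {a,b} containing exactly two b's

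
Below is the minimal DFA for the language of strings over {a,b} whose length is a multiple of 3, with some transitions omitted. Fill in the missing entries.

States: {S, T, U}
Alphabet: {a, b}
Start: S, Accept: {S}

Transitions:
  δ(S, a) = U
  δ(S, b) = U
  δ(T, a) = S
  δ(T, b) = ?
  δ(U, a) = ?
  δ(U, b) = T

From the language and accept set, identify what each state tracks — S: length ≡ 0 (mod 3); T: length ≡ 2 (mod 3); U: length ≡ 1 (mod 3).
Each missing δ(q, a) is the state matching the new tracked value after reading a.
δ(T, b) = S; δ(U, a) = T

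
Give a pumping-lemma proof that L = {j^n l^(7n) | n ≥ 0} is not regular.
Assume L is regular with pumping length p. Idea: pumping the j-block breaks the 1:7 ratio.
Choose s = j^p l^(7p) (length 8p ≥ p). By the pumping lemma, s = xyz with |xy| ≤ p, |y| > 0, so y = j^k with k ≥ 1. Then xy²z = j^(p+k) l^(7p). For this to be in L we would need 7p = 7(p+k), i.e. 7k = 0, contradicting k ≥ 1. So xy²z ∉ L.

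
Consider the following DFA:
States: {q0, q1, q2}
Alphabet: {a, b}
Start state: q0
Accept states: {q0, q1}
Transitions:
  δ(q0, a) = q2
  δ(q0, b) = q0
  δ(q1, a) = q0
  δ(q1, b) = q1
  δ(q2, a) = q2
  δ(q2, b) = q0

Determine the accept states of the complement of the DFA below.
Complement accept states = All states \ Original accept states
= {q0, q1, q2} \ {q0, q1}
{q2}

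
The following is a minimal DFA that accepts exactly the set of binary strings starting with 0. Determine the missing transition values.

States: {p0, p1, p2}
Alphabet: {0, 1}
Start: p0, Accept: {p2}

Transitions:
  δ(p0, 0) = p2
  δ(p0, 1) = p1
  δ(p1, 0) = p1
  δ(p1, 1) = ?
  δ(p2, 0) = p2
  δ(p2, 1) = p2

From the language and accept set, identify what each state tracks — p0: no input read; p1: started with 1 (dead); p2: started with 0.
Each missing δ(q, a) is the state matching the new tracked value after reading a.
δ(p1, 1) = p1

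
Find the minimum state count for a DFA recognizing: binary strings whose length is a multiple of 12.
By Myhill–Nerode, count the distinguishable equivalence classes: 12 classes — one per residue of the length mod 12; class i is distinguished from class j by any string of length (12 − i) mod 12.
12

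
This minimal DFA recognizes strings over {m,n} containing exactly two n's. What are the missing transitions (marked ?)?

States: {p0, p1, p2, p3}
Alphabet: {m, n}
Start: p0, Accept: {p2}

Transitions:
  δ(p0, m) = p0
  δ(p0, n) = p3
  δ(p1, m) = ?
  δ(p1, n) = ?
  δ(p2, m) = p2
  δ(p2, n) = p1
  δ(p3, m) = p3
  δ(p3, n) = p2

From the language and accept set, identify what each state tracks — p0: zero n's; p1: ≥ three n's (dead); p2: two n's; p3: one n.
Each missing δ(q, a) is the state matching the new tracked value after reading a.
δ(p1, m) = p1; δ(p1, n) = p1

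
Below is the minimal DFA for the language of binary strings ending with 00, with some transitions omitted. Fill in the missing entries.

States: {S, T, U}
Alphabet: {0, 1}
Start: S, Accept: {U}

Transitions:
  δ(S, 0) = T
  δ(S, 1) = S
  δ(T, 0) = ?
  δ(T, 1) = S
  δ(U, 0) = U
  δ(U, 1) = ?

From the language and accept set, identify what each state tracks — S: last symbol not 0; T: one trailing 0; U: two trailing 0's.
Each missing δ(q, a) is the state matching the new tracked value after reading a.
δ(T, 0) = U; δ(U, 1) = S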